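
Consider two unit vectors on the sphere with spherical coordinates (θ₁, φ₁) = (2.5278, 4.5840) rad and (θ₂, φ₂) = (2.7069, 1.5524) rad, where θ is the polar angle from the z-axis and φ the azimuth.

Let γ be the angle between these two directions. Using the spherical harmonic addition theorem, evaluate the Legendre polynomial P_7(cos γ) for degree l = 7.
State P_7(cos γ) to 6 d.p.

Summing Y*_{l m}(θ₁,φ₁)·Y_{l m}(θ₂,φ₂) over m ∈ [−7, 7]; prefactor 4π/(2·7+1) = 0.837758:
  term(m=-7) = (-0.000009, 0.000009)   from Y*(Ω₁)=(0.008228, 0.006547), Y(Ω₂)=(-0.000151, 0.001165)
  term(m=-6) = (0.000418, -0.000324)   from Y*(Ω₁)=(0.040075, -0.038886), Y(Ω₂)=(0.009409, 0.001043)
  term(m=-5) = (-0.007182, 0.004403)   from Y*(Ω₁)=(-0.107056, -0.143206), Y(Ω₂)=(0.004328, -0.046920)
  term(m=-4) = (0.054727, -0.025762)   from Y*(Ω₁)=(-0.327052, 0.184469), Y(Ω₂)=(-0.160653, -0.011843)
  term(m=-3) = (-0.171012, 0.058572)   from Y*(Ω₁)=(0.180720, 0.445764), Y(Ω₂)=(-0.020730, 0.375234)
  term(m=-2) = (0.118685, -0.026538)   from Y*(Ω₁)=(0.219592, -0.057659), Y(Ω₂)=(0.535305, 0.019704)
  term(m=-1) = (0.076103, -0.008405)   from Y*(Ω₁)=(0.036804, 0.285081), Y(Ω₂)=(0.004900, -0.266318)
  term(m=+0) = (0.123727, 0.000000)   from Y*(Ω₁)=(0.331979, -0.000000), Y(Ω₂)=(0.372695, 0.000000)
  term(m=+1) = (0.076103, 0.008405)   from Y*(Ω₁)=(-0.036804, 0.285081), Y(Ω₂)=(-0.004900, -0.266318)
  term(m=+2) = (0.118685, 0.026538)   from Y*(Ω₁)=(0.219592, 0.057659), Y(Ω₂)=(0.535305, -0.019704)
  term(m=+3) = (-0.171012, -0.058572)   from Y*(Ω₁)=(-0.180720, 0.445764), Y(Ω₂)=(0.020730, 0.375234)
  term(m=+4) = (0.054727, 0.025762)   from Y*(Ω₁)=(-0.327052, -0.184469), Y(Ω₂)=(-0.160653, 0.011843)
  term(m=+5) = (-0.007182, -0.004403)   from Y*(Ω₁)=(0.107056, -0.143206), Y(Ω₂)=(-0.004328, -0.046920)
  term(m=+6) = (0.000418, 0.000324)   from Y*(Ω₁)=(0.040075, 0.038886), Y(Ω₂)=(0.009409, -0.001043)
  term(m=+7) = (-0.000009, -0.000009)   from Y*(Ω₁)=(-0.008228, 0.006547), Y(Ω₂)=(0.000151, 0.001165)
Σ over m = (0.267184, 0.000000); ×(4π/15) → (0.223835, 0.000000). Real part: 0.223835

0.223835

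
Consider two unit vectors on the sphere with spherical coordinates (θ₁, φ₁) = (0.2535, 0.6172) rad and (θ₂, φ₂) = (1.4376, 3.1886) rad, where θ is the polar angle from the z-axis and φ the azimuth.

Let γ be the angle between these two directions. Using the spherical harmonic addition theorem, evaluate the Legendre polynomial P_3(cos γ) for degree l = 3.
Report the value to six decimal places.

0.119720

Summing Y*_{l m}(θ₁,φ₁)·Y_{l m}(θ₂,φ₂) over m ∈ [−3, 3]; prefactor 4π/(2·3+1) = 1.795196:
  m=-3: -0.001824+0.006324i × -0.402202+0.057098i = +0.000373-0.002648i  (running Σ = +0.000373-0.002648i)
  m=-2: +0.020540+0.058738i × +0.132740-0.012516i = +0.003462+0.007540i  (running Σ = +0.003834+0.004892i)
  m=-1: +0.243604+0.172883i × +0.291748-0.013724i = +0.073444+0.047095i  (running Σ = +0.077278+0.051987i)
  m=0: +0.608891-0.000000i × -0.144306+0.000000i = -0.087867+0.000000i  (running Σ = -0.010589+0.051987i)
  m=1: -0.243604+0.172883i × -0.291748-0.013724i = +0.073444-0.047095i  (running Σ = +0.062855+0.004892i)
  m=2: +0.020540-0.058738i × +0.132740+0.012516i = +0.003462-0.007540i  (running Σ = +0.066317-0.002648i)
  m=3: +0.001824+0.006324i × +0.402202+0.057098i = +0.000373+0.002648i  (running Σ = +0.066689-0.000000i)
Σ over m = +0.066689-0.000000i; ×(4π/7) → +0.119720-0.000000i. Real part: 0.119720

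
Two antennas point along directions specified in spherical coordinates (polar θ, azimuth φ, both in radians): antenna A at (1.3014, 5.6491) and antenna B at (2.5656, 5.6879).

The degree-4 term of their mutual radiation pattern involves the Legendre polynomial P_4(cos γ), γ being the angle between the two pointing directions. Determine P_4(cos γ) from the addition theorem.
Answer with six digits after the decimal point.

Summing Y*_{l m}(θ₁,φ₁)·Y_{l m}(θ₂,φ₂) over m ∈ [−4, 4]; prefactor 4π/(2·4+1) = 1.396263:
  m=-4: Y*=-0.314190-0.217380i  Y=-0.028218+0.026844i  product +0.014701-0.002300i
  m=-3: Y*=-0.097097-0.282129i  Y=+0.036197-0.165709i  product -0.050266+0.005878i
  m=-2: Y*=-0.046702+0.149583i  Y=+0.144502+0.361549i  product -0.060830+0.004730i
  m=-1: Y*=-0.244850+0.180061i  Y=-0.344144-0.233067i  product +0.126230-0.004900i
  m=+0: Y*=+0.111133-0.000000i  Y=-0.083169+0.000000i  product -0.009243+0.000000i
  m=+1: Y*=+0.244850+0.180061i  Y=+0.344144-0.233067i  product +0.126230+0.004900i
  m=+2: Y*=-0.046702-0.149583i  Y=+0.144502-0.361549i  product -0.060830-0.004730i
  m=+3: Y*=+0.097097-0.282129i  Y=-0.036197-0.165709i  product -0.050266-0.005878i
  m=+4: Y*=-0.314190+0.217380i  Y=-0.028218-0.026844i  product +0.014701+0.002300i
Total Σ_m = +0.050428+0.000000i. Multiply by 1.396263: +0.070410+0.000000i. P_4(cos γ) = 0.070410

0.070410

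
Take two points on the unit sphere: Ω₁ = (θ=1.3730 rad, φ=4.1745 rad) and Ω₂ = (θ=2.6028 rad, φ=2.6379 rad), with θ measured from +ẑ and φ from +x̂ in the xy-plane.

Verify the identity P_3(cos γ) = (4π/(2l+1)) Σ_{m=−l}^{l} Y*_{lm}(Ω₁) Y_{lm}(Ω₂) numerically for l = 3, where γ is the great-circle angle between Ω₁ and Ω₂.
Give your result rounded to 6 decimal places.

Addition theorem: P_3(cos γ) = (4π/7) Σ_m Y*_{lm}(Ω₁) Y_{lm}(Ω₂), m = −3…3:
  m=-3: (0.392930, -0.016855) × (-0.003364, -0.056260) = (-0.002270, -0.022050)  (running Σ = (-0.002270, -0.022050))
  m=-2: (-0.091720, 0.169898) × (-0.123340, -0.195247) = (0.044485, -0.003047)  (running Σ = (0.042215, -0.025097))
  m=-1: (0.130999, 0.219590) × (-0.389744, -0.214791) = (-0.003890, -0.113721)  (running Σ = (0.038324, -0.138818))
  m=0: (-0.205839, -0.000000) × (-0.218976, 0.000000) = (0.045074, 0.000000)  (running Σ = (0.083398, -0.138818))
  m=1: (-0.130999, 0.219590) × (0.389744, -0.214791) = (-0.003890, 0.113721)  (running Σ = (0.079508, -0.025097))
  m=2: (-0.091720, -0.169898) × (-0.123340, 0.195247) = (0.044485, 0.003047)  (running Σ = (0.123992, -0.022050))
  m=3: (-0.392930, -0.016855) × (0.003364, -0.056260) = (-0.002270, 0.022050)  (running Σ = (0.121722, 0.000000))
Accumulated sum (0.121722, 0.000000); after 4π/(2l+1) scaling, (0.218515, 0.000000) ⇒ P_3 = 0.218515

0.218515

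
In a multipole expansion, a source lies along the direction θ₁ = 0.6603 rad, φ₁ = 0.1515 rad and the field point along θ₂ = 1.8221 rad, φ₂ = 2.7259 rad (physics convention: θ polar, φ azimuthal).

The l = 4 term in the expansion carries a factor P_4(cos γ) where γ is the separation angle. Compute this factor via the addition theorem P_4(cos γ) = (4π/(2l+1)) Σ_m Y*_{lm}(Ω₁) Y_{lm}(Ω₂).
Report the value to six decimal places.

-0.413915

Addition theorem: P_4(cos γ) = (4π/9) Σ_m Y*_{lm}(Ω₁) Y_{lm}(Ω₂), m = −4…4:
  m=-4: Y*=+0.051479+0.035674i  Y=-0.035773+0.387850i  product -0.015678+0.018690i
  m=-3: Y*=+0.204953+0.100143i  Y=+0.089967+0.268141i  product -0.008414+0.063966i
  m=-2: Y*=+0.404379+0.126420i  Y=-0.119942-0.131514i  product -0.031876-0.068344i
  m=-1: Y*=+0.309603+0.047267i  Y=-0.267605-0.118125i  product -0.077268-0.049221i
  m=+0: Y*=-0.221580-0.000000i  Y=+0.135275+0.000000i  product -0.029974-0.000000i
  m=+1: Y*=-0.309603+0.047267i  Y=+0.267605-0.118125i  product -0.077268+0.049221i
  m=+2: Y*=+0.404379-0.126420i  Y=-0.119942+0.131514i  product -0.031876+0.068344i
  m=+3: Y*=-0.204953+0.100143i  Y=-0.089967+0.268141i  product -0.008414-0.063966i
  m=+4: Y*=+0.051479-0.035674i  Y=-0.035773-0.387850i  product -0.015678-0.018690i
Total Σ_m = -0.296445-0.000000i. Multiply by 1.396263: -0.413915-0.000000i. P_4(cos γ) = -0.413915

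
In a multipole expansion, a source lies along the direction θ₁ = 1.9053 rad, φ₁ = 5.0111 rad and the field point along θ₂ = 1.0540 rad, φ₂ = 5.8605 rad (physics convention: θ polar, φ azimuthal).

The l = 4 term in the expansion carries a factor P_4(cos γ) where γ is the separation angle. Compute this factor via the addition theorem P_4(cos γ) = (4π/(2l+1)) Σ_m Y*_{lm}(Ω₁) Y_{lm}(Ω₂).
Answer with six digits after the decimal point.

-0.075555

Term-by-term m-sum for l=4 (normalisation 4π/9 = 1.396263):
  m=-4: 0.12934 + 0.32768j × -0.03025 + 0.25102j = -0.08617 + 0.02255j  (running Σ = -0.08617 + 0.02255j)
  m=-3: 0.27044 - 0.21632j × 0.12117 + 0.38793j = 0.11669 + 0.07870j  (running Σ = 0.03052 + 0.10126j)
  m=-2: 0.06059 + 0.04122j × 0.11893 + 0.13412j = 0.00168 + 0.01303j  (running Σ = 0.03220 + 0.11429j)
  m=-1: 0.09695 - 0.31485j × -0.23929 - 0.10763j = -0.05709 + 0.06490j  (running Σ = -0.02489 + 0.17919j)
  m=0: 0.01832 + 0.00000j × -0.23674 + 0.00000j = -0.00434 + 0.00000j  (running Σ = -0.02922 + 0.17919j)
  m=1: -0.09695 - 0.31485j × 0.23929 - 0.10763j = -0.05709 - 0.06490j  (running Σ = -0.08631 + 0.11429j)
  m=2: 0.06059 - 0.04122j × 0.11893 - 0.13412j = 0.00168 - 0.01303j  (running Σ = -0.08463 + 0.10126j)
  m=3: -0.27044 - 0.21632j × -0.12117 + 0.38793j = 0.11669 - 0.07870j  (running Σ = 0.03205 + 0.02255j)
  m=4: 0.12934 - 0.32768j × -0.03025 - 0.25102j = -0.08617 - 0.02255j  (running Σ = -0.05411 - 0.00000j)
Σ over m = -0.05411 - 0.00000j; ×(4π/9) → -0.07555 - 0.00000j. Real part: -0.075555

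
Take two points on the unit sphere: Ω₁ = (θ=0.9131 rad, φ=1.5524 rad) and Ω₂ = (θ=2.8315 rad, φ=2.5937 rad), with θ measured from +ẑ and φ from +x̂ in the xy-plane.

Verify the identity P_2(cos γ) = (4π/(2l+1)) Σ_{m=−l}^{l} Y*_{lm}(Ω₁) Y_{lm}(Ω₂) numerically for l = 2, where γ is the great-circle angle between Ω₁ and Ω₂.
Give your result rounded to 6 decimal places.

-0.182377

Expand P_2 via completeness: Σ_{m} conj(Y_{2,m}) at Ω₁ times Y_{2,m} at Ω₂ —
  m=-2: Y*=(-0.241767, 0.008899)  Y=(0.016450, 0.031986)  product (-0.004262, -0.007587)
  m=-1: Y*=(0.006875, 0.373681)  Y=(0.191636, 0.116938)  product (-0.042380, 0.072415)
  m=+0: Y*=(0.038177, -0.000000)  Y=(0.542680, 0.000000)  product (0.020718, 0.000000)
  m=+1: Y*=(-0.006875, 0.373681)  Y=(-0.191636, 0.116938)  product (-0.042380, -0.072415)
  m=+2: Y*=(-0.241767, -0.008899)  Y=(0.016450, -0.031986)  product (-0.004262, 0.007587)
Total Σ_m = (-0.072566, -0.000000). Multiply by 2.513274: (-0.182377, -0.000000). P_2(cos γ) = -0.182377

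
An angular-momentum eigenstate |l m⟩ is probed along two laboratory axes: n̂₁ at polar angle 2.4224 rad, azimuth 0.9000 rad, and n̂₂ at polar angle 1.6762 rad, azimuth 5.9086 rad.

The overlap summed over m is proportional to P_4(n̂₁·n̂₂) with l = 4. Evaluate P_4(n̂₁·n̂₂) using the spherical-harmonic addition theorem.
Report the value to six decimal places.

Summing Y*_{l m}(θ₁,φ₁)·Y_{l m}(θ₂,φ₂) over m ∈ [−4, 4]; prefactor 4π/(2·4+1) = 1.396263:
  m=-4: Y*=(-0.074744, -0.036884)  Y=(0.031330, 0.431655)  product (0.013579, -0.033419)
  m=-3: Y*=(0.243401, -0.115062)  Y=(-0.055985, -0.116780)  product (-0.027064, -0.021983)
  m=-2: Y*=(-0.097704, 0.418786)  Y=(-0.223475, -0.207843)  product (0.108876, -0.073281)
  m=-1: Y*=(-0.140225, -0.176705)  Y=(0.134624, 0.052927)  product (-0.009525, -0.031211)
  m=+0: Y*=(-0.292753, -0.000000)  Y=(0.282683, 0.000000)  product (-0.082756, -0.000000)
  m=+1: Y*=(0.140225, -0.176705)  Y=(-0.134624, 0.052927)  product (-0.009525, 0.031211)
  m=+2: Y*=(-0.097704, -0.418786)  Y=(-0.223475, 0.207843)  product (0.108876, 0.073281)
  m=+3: Y*=(-0.243401, -0.115062)  Y=(0.055985, -0.116780)  product (-0.027064, 0.021983)
  m=+4: Y*=(-0.074744, 0.036884)  Y=(0.031330, -0.431655)  product (0.013579, 0.033419)
Σ over m = (0.088976, -0.000000); ×(4π/9) → (0.124235, -0.000000). Real part: 0.124235

0.124235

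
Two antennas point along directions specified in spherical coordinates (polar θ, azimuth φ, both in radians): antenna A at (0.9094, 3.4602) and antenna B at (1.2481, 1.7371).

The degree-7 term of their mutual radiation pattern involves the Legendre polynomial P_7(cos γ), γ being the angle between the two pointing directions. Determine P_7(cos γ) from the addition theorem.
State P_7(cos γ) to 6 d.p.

Addition theorem: P_7(cos γ) = (4π/15) Σ_m Y*_{lm}(Ω₁) Y_{lm}(Ω₂), m = −7…7:
  m=-7: Y*=+0.058385-0.075313i  Y=+0.316917+0.136489i  product +0.028783-0.015899i
  m=-6: Y*=-0.092773+0.261559i  Y=-0.234051+0.362772i  product -0.073173-0.094873i
  m=-5: Y*=+0.009750-0.438320i  Y=-0.063945-0.058303i  product -0.026179+0.027460i
  m=-4: Y*=+0.097222+0.318385i  Y=-0.250722+0.196690i  product -0.086999-0.060703i
  m=-3: Y*=+0.048507+0.068673i  Y=-0.098941-0.181579i  product +0.007670-0.015602i
  m=-2: Y*=-0.295633-0.218834i  Y=-0.227096+0.078448i  product +0.084304+0.026504i
  m=-1: Y*=+0.071161+0.023472i  Y=-0.040178-0.239363i  product +0.002759-0.017976i
  m=+0: Y*=+0.345599-0.000000i  Y=-0.214243+0.000000i  product -0.074042+0.000000i
  m=+1: Y*=-0.071161+0.023472i  Y=+0.040178-0.239363i  product +0.002759+0.017976i
  m=+2: Y*=-0.295633+0.218834i  Y=-0.227096-0.078448i  product +0.084304-0.026504i
  m=+3: Y*=-0.048507+0.068673i  Y=+0.098941-0.181579i  product +0.007670+0.015602i
  m=+4: Y*=+0.097222-0.318385i  Y=-0.250722-0.196690i  product -0.086999+0.060703i
  m=+5: Y*=-0.009750-0.438320i  Y=+0.063945-0.058303i  product -0.026179-0.027460i
  m=+6: Y*=-0.092773-0.261559i  Y=-0.234051-0.362772i  product -0.073173+0.094873i
  m=+7: Y*=-0.058385-0.075313i  Y=-0.316917+0.136489i  product +0.028783+0.015899i
Σ over m = -0.199710-0.000000i; ×(4π/15) → -0.167309-0.000000i. Real part: -0.167309

-0.167309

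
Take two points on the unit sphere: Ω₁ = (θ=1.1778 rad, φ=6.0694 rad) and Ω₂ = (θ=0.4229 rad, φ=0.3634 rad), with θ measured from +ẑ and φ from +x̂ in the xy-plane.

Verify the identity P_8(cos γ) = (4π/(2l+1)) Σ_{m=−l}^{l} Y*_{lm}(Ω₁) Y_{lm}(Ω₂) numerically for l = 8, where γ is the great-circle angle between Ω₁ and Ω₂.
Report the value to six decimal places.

0.315900

Summing Y*_{l m}(θ₁,φ₁)·Y_{l m}(θ₂,φ₂) over m ∈ [−8, 8]; prefactor 4π/(2·8+1) = 0.739198:
  [-8]  conj(Y_{8,-8})(Ω₁) = (-0.038000, -0.270661) ; Y_{8,-8}(Ω₂) = (-0.000403, -0.000096) ; Δ = (-0.000011, 0.000113)
  [-7]  conj(Y_{8,-7})(Ω₁) = (0.033643, -0.451974) ; Y_{8,-7}(Ω₂) = (-0.003048, -0.002075) ; Δ = (-0.001040, 0.001308)
  [-6]  conj(Y_{8,-6})(Ω₁) = (0.079738, -0.269086) ; Y_{8,-6}(Ω₂) = (-0.011816, -0.016920) ; Δ = (-0.005495, 0.001830)
  [-5]  conj(Y_{8,-5})(Ω₁) = (-0.080632, 0.146942) ; Y_{8,-5}(Ω₂) = (-0.019934, -0.079324) ; Δ = (0.013263, 0.003467)
  [-4]  conj(Y_{8,-4})(Ω₁) = (-0.228711, 0.263064) ; Y_{8,-4}(Ω₂) = (0.027300, -0.231871) ; Δ = (0.054753, 0.060213)
  [-3]  conj(Y_{8,-3})(Ω₁) = (0.005439, -0.004061) ; Y_{8,-3}(Ω₂) = (0.212493, -0.407567) ; Δ = (-0.000499, -0.003080)
  [-2]  conj(Y_{8,-2})(Ω₁) = (0.304333, -0.138680) ; Y_{8,-2}(Ω₂) = (0.397313, -0.353280) ; Δ = (0.071923, -0.162614)
  [-1]  conj(Y_{8,-1})(Ω₁) = (0.058336, -0.012665) ; Y_{8,-1}(Ω₂) = (0.110735, -0.042111) ; Δ = (0.005926, -0.003859)
  [+0]  conj(Y_{8,0})(Ω₁) = (-0.323930, -0.000000) ; Y_{8,0}(Ω₂) = (-0.462180, 0.000000) ; Δ = (0.149714, 0.000000)
  [+1]  conj(Y_{8,1})(Ω₁) = (-0.058336, -0.012665) ; Y_{8,1}(Ω₂) = (-0.110735, -0.042111) ; Δ = (0.005926, 0.003859)
  [+2]  conj(Y_{8,2})(Ω₁) = (0.304333, 0.138680) ; Y_{8,2}(Ω₂) = (0.397313, 0.353280) ; Δ = (0.071923, 0.162614)
  [+3]  conj(Y_{8,3})(Ω₁) = (-0.005439, -0.004061) ; Y_{8,3}(Ω₂) = (-0.212493, -0.407567) ; Δ = (-0.000499, 0.003080)
  [+4]  conj(Y_{8,4})(Ω₁) = (-0.228711, -0.263064) ; Y_{8,4}(Ω₂) = (0.027300, 0.231871) ; Δ = (0.054753, -0.060213)
  [+5]  conj(Y_{8,5})(Ω₁) = (0.080632, 0.146942) ; Y_{8,5}(Ω₂) = (0.019934, -0.079324) ; Δ = (0.013263, -0.003467)
  [+6]  conj(Y_{8,6})(Ω₁) = (0.079738, 0.269086) ; Y_{8,6}(Ω₂) = (-0.011816, 0.016920) ; Δ = (-0.005495, -0.001830)
  [+7]  conj(Y_{8,7})(Ω₁) = (-0.033643, -0.451974) ; Y_{8,7}(Ω₂) = (0.003048, -0.002075) ; Δ = (-0.001040, -0.001308)
  [+8]  conj(Y_{8,8})(Ω₁) = (-0.038000, 0.270661) ; Y_{8,8}(Ω₂) = (-0.000403, 0.000096) ; Δ = (-0.000011, -0.000113)
Total Σ_m = (0.427355, -0.000000). Multiply by 0.739198: (0.315900, -0.000000). P_8(cos γ) = 0.315900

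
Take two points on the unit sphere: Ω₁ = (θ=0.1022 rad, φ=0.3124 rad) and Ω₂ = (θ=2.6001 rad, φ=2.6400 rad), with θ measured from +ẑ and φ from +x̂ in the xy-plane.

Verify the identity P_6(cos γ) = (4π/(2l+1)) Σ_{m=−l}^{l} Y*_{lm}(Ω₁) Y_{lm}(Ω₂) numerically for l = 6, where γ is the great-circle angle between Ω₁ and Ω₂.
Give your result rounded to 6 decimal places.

-0.297930

Summing Y*_{l m}(θ₁,φ₁)·Y_{l m}(θ₂,φ₂) over m ∈ [−6, 6]; prefactor 4π/(2·6+1) = 0.966644:
  [-6]  conj(Y_{6,-6})(Ω₁) = -0.000000+0.000001i ; Y_{6,-6}(Ω₂) = -0.008978+0.001192i ; Δ = +0.000000-0.000000i
  [-5]  conj(Y_{6,-5})(Ω₁) = +0.000000+0.000018i ; Y_{6,-5}(Ω₂) = -0.042036+0.030884i ; Δ = -0.000001-0.000001i
  [-4]  conj(Y_{6,-4})(Ω₁) = +0.000121+0.000363i ; Y_{6,-4}(Ω₂) = -0.075192+0.161570i ; Δ = -0.000068-0.000008i
  [-3]  conj(Y_{6,-3})(Ω₁) = +0.003212+0.004373i ; Y_{6,-3}(Ω₂) = +0.025603+0.387253i ; Δ = -0.001611+0.001356i
  [-2]  conj(Y_{6,-2})(Ω₁) = +0.042629+0.030743i ; Y_{6,-2}(Ω₂) = +0.259443+0.406903i ; Δ = -0.001450+0.025322i
  [-1]  conj(Y_{6,-1})(Ω₁) = +0.303534+0.098034i ; Y_{6,-1}(Ω₂) = +0.122109+0.066961i ; Δ = +0.030500+0.032296i
  [+0]  conj(Y_{6,0})(Ω₁) = +0.908535-0.000000i ; Y_{6,0}(Ω₂) = -0.399492+0.000000i ; Δ = -0.362952+0.000000i
  [+1]  conj(Y_{6,1})(Ω₁) = -0.303534+0.098034i ; Y_{6,1}(Ω₂) = -0.122109+0.066961i ; Δ = +0.030500-0.032296i
  [+2]  conj(Y_{6,2})(Ω₁) = +0.042629-0.030743i ; Y_{6,2}(Ω₂) = +0.259443-0.406903i ; Δ = -0.001450-0.025322i
  [+3]  conj(Y_{6,3})(Ω₁) = -0.003212+0.004373i ; Y_{6,3}(Ω₂) = -0.025603+0.387253i ; Δ = -0.001611-0.001356i
  [+4]  conj(Y_{6,4})(Ω₁) = +0.000121-0.000363i ; Y_{6,4}(Ω₂) = -0.075192-0.161570i ; Δ = -0.000068+0.000008i
  [+5]  conj(Y_{6,5})(Ω₁) = -0.000000+0.000018i ; Y_{6,5}(Ω₂) = +0.042036+0.030884i ; Δ = -0.000001+0.000001i
  [+6]  conj(Y_{6,6})(Ω₁) = -0.000000-0.000001i ; Y_{6,6}(Ω₂) = -0.008978-0.001192i ; Δ = +0.000000+0.000000i
Total Σ_m = -0.308211+0.000000i. Multiply by 0.966644: -0.297930+0.000000i. P_6(cos γ) = -0.297930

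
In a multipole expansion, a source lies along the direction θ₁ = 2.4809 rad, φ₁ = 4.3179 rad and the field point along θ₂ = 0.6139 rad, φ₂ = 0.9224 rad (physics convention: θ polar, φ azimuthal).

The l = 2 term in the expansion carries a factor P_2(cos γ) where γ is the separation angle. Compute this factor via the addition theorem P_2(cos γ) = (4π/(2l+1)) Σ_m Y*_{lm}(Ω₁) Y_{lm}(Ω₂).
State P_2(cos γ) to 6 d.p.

Addition theorem: P_2(cos γ) = (4π/5) Σ_m Y*_{lm}(Ω₁) Y_{lm}(Ω₂), m = −2…2:
  [-2]  conj(Y_{2,-2})(Ω₁) = (-0.102490, 0.103226) ; Y_{2,-2}(Ω₂) = (-0.034685, -0.123401) ; Δ = (0.016293, 0.009067)
  [-1]  conj(Y_{2,-1})(Ω₁) = (0.143866, 0.345572) ; Y_{2,-1}(Ω₂) = (0.219686, -0.289947) ; Δ = (0.131803, 0.034204)
  [+0]  conj(Y_{2,0})(Ω₁) = (0.274469, -0.000000) ; Y_{2,0}(Ω₂) = (0.316800, 0.000000) ; Δ = (0.086952, 0.000000)
  [+1]  conj(Y_{2,1})(Ω₁) = (-0.143866, 0.345572) ; Y_{2,1}(Ω₂) = (-0.219686, -0.289947) ; Δ = (0.131803, -0.034204)
  [+2]  conj(Y_{2,2})(Ω₁) = (-0.102490, -0.103226) ; Y_{2,2}(Ω₂) = (-0.034685, 0.123401) ; Δ = (0.016293, -0.009067)
Total Σ_m = (0.383144, 0.000000). Multiply by 2.513274: (0.962946, 0.000000). P_2(cos γ) = 0.962946

0.962946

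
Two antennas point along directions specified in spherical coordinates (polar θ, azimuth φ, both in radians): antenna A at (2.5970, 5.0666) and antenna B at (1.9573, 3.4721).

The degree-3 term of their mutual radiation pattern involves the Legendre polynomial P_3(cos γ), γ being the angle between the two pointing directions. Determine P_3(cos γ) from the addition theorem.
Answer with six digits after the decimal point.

Expand P_3 via completeness: Σ_{m} conj(Y_{3,m}) at Ω₁ times Y_{3,m} at Ω₂ —
  m=-3: (-0.050683, 0.028228) × (-0.181488, 0.277448) = (0.001367, -0.019185)  (running Σ = (0.001367, -0.019185))
  m=-2: (0.178166, 0.152650) × (-0.260887, 0.202900) = (-0.077454, -0.003675)  (running Σ = (-0.076087, -0.022860))
  m=-1: (0.154359, -0.417404) × (0.081979, -0.028126) = (0.000914, -0.038560)  (running Σ = (-0.075173, -0.061420))
  m=0: (-0.210034, -0.000000) × (0.322068, 0.000000) = (-0.067645, -0.000000)  (running Σ = (-0.142818, -0.061420))
  m=1: (-0.154359, -0.417404) × (-0.081979, -0.028126) = (0.000914, 0.038560)  (running Σ = (-0.141904, -0.022860))
  m=2: (0.178166, -0.152650) × (-0.260887, -0.202900) = (-0.077454, 0.003675)  (running Σ = (-0.219358, -0.019185))
  m=3: (0.050683, 0.028228) × (0.181488, 0.277448) = (0.001367, 0.019185)  (running Σ = (-0.217991, 0.000000))
Σ over m = (-0.217991, 0.000000); ×(4π/7) → (-0.391337, 0.000000). Real part: -0.391337

-0.391337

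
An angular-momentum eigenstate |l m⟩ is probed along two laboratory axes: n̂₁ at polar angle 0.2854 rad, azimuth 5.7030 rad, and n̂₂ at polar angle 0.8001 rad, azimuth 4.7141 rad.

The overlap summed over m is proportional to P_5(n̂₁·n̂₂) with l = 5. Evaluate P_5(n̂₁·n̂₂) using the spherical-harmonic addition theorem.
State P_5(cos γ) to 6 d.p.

-0.416430

Summing Y*_{l m}(θ₁,φ₁)·Y_{l m}(θ₂,φ₂) over m ∈ [−5, 5]; prefactor 4π/(2·5+1) = 1.142397:
  m=-5: -0.000797-0.000196i × +0.000755+0.088209i = +0.000017-0.000070i  (running Σ = +0.000017-0.000070i)
  m=-4: -0.006031-0.006475i × +0.270860-0.001854i = -0.001646-0.001743i  (running Σ = -0.001629-0.001813i)
  m=-3: -0.009504-0.055446i × -0.002208-0.430194i = -0.023831+0.004211i  (running Σ = -0.025460+0.002398i)
  m=-2: +0.090634-0.208288i × -0.277037+0.000948i = -0.024912+0.057790i  (running Σ = -0.050372+0.060187i)
  m=-1: +0.445902-0.292259i × -0.000334-0.194935i = -0.057120-0.086824i  (running Σ = -0.107492-0.026637i)
  m=0: +0.444049-0.000000i × -0.336762+0.000000i = -0.149539+0.000000i  (running Σ = -0.257031-0.026637i)
  m=1: -0.445902-0.292259i × +0.000334-0.194935i = -0.057120+0.086824i  (running Σ = -0.314151+0.060187i)
  m=2: +0.090634+0.208288i × -0.277037-0.000948i = -0.024912-0.057790i  (running Σ = -0.339063+0.002398i)
  m=3: +0.009504-0.055446i × +0.002208-0.430194i = -0.023831-0.004211i  (running Σ = -0.362894-0.001813i)
  m=4: -0.006031+0.006475i × +0.270860+0.001854i = -0.001646+0.001743i  (running Σ = -0.364540-0.000070i)
  m=5: +0.000797-0.000196i × -0.000755+0.088209i = +0.000017+0.000070i  (running Σ = -0.364523-0.000000i)
Σ over m = -0.364523-0.000000i; ×(4π/11) → -0.416430-0.000000i. Real part: -0.416430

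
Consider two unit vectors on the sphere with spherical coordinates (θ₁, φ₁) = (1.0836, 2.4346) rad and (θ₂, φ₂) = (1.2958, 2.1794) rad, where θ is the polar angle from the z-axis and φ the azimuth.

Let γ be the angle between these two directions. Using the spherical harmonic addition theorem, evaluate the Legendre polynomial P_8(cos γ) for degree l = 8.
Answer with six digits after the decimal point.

-0.143703

Addition theorem: P_8(cos γ) = (4π/17) Σ_m Y*_{lm}(Ω₁) Y_{lm}(Ω₂), m = −8…8:
  term(m=-8) = -0.032975+0.064788i   from Y*(Ω₁)=+0.155133+0.112456i, Y(Ω₂)=+0.059113+0.374776i
  term(m=-7) = -0.037196+0.169840i   from Y*(Ω₁)=-0.095160-0.394735i, Y(Ω₂)=-0.385162-0.187083i
  term(m=-6) = +0.000515+0.012993i   from Y*(Ω₁)=-0.185807+0.365394i, Y(Ω₂)=+0.027683-0.015486i
  term(m=-5) = -0.005915-0.019481i   from Y*(Ω₁)=+0.054456-0.022599i, Y(Ω₂)=+0.033984-0.343642i
  term(m=-4) = +0.027802+0.045346i   from Y*(Ω₁)=+0.309231+0.100292i, Y(Ω₂)=+0.124382+0.106301i
  term(m=-3) = -0.045947-0.044163i   from Y*(Ω₁)=-0.121699-0.198416i, Y(Ω₂)=+0.264941-0.069068i
  term(m=-2) = +0.040691+0.022782i   from Y*(Ω₁)=+0.034183-0.216198i, Y(Ω₂)=-0.073774+0.199876i
  term(m=-1) = -0.064577-0.016847i   from Y*(Ω₁)=-0.213998+0.182821i, Y(Ω₂)=+0.135566+0.194543i
  term(m=+0) = +0.040805+0.000000i   from Y*(Ω₁)=-0.180676-0.000000i, Y(Ω₂)=-0.225845+0.000000i
  term(m=+1) = -0.064577+0.016847i   from Y*(Ω₁)=+0.213998+0.182821i, Y(Ω₂)=-0.135566+0.194543i
  term(m=+2) = +0.040691-0.022782i   from Y*(Ω₁)=+0.034183+0.216198i, Y(Ω₂)=-0.073774-0.199876i
  term(m=+3) = -0.045947+0.044163i   from Y*(Ω₁)=+0.121699-0.198416i, Y(Ω₂)=-0.264941-0.069068i
  term(m=+4) = +0.027802-0.045346i   from Y*(Ω₁)=+0.309231-0.100292i, Y(Ω₂)=+0.124382-0.106301i
  term(m=+5) = -0.005915+0.019481i   from Y*(Ω₁)=-0.054456-0.022599i, Y(Ω₂)=-0.033984-0.343642i
  term(m=+6) = +0.000515-0.012993i   from Y*(Ω₁)=-0.185807-0.365394i, Y(Ω₂)=+0.027683+0.015486i
  term(m=+7) = -0.037196-0.169840i   from Y*(Ω₁)=+0.095160-0.394735i, Y(Ω₂)=+0.385162-0.187083i
  term(m=+8) = -0.032975-0.064788i   from Y*(Ω₁)=+0.155133-0.112456i, Y(Ω₂)=+0.059113-0.374776i
Accumulated sum -0.194404-0.000000i; after 4π/(2l+1) scaling, -0.143703-0.000000i ⇒ P_8 = -0.143703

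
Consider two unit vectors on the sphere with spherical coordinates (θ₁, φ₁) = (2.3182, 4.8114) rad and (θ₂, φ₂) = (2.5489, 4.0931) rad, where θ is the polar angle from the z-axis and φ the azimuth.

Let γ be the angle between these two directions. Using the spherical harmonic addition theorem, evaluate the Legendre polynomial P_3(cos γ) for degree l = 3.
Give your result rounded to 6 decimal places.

Term-by-term m-sum for l=3 (normalisation 4π/7 = 1.795196):
  m=-3: -0.04818 + 0.15741j × 0.06975 + 0.02059j = -0.00660 + 0.00999j  (running Σ = -0.00660 + 0.00999j)
  m=-2: 0.36641 + 0.07352j × 0.08626 + 0.25004j = 0.01323 + 0.09796j  (running Σ = 0.00662 + 0.10794j)
  m=-1: 0.03070 - 0.30905j × -0.25567 + 0.35866j = 0.10300 + 0.09002j  (running Σ = 0.10962 + 0.19797j)
  m=0: 0.17497 + 0.00000j × -0.13615 + 0.00000j = -0.02382 + 0.00000j  (running Σ = 0.08580 + 0.19797j)
  m=1: -0.03070 - 0.30905j × 0.25567 + 0.35866j = 0.10300 - 0.09002j  (running Σ = 0.18879 + 0.10794j)
  m=2: 0.36641 - 0.07352j × 0.08626 - 0.25004j = 0.01323 - 0.09796j  (running Σ = 0.20202 + 0.00999j)
  m=3: 0.04818 + 0.15741j × -0.06975 + 0.02059j = -0.00660 - 0.00999j  (running Σ = 0.19542 - 0.00000j)
Accumulated sum 0.19542 - 0.00000j; after 4π/(2l+1) scaling, 0.35081 - 0.00000j ⇒ P_3 = 0.350809

0.350809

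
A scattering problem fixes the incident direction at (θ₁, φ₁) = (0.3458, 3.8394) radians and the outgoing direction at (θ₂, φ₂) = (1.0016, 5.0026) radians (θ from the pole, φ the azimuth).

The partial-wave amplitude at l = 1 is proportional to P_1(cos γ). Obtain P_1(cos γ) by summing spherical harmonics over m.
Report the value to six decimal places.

Expand P_1 via completeness: Σ_{m} conj(Y_{1,m}) at Ω₁ times Y_{1,m} at Ω₂ —
  term(m=-1) = +0.013509-0.031288i   from Y*(Ω₁)=-0.089732-0.075245i, Y(Ω₂)=+0.083277+0.278852i
  term(m=+0) = +0.121050+0.000000i   from Y*(Ω₁)=+0.459679-0.000000i, Y(Ω₂)=+0.263335+0.000000i
  term(m=+1) = +0.013509+0.031288i   from Y*(Ω₁)=+0.089732-0.075245i, Y(Ω₂)=-0.083277+0.278852i
Σ over m = +0.148069+0.000000i; ×(4π/3) → +0.620228+0.000000i. Real part: 0.620228

0.620228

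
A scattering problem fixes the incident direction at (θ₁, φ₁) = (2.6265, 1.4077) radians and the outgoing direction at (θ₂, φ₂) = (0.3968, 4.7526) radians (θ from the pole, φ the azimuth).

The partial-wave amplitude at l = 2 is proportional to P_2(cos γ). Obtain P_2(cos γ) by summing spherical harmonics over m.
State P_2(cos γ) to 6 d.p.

Expand P_2 via completeness: Σ_{m} conj(Y_{2,m}) at Ω₁ times Y_{2,m} at Ω₂ —
  m=-2: Y*=-0.088794+0.030037i  Y=-0.057507+0.004635i  product +0.004967-0.002139i
  m=-1: Y*=-0.053777-0.326794i  Y=+0.011070+0.275146i  product +0.089321-0.018414i
  m=+0: Y*=+0.401175-0.000000i  Y=+0.489464+0.000000i  product +0.196361+0.000000i
  m=+1: Y*=+0.053777-0.326794i  Y=-0.011070+0.275146i  product +0.089321+0.018414i
  m=+2: Y*=-0.088794-0.030037i  Y=-0.057507-0.004635i  product +0.004967+0.002139i
Accumulated sum +0.384936+0.000000i; after 4π/(2l+1) scaling, +0.967450+0.000000i ⇒ P_2 = 0.967450

0.967450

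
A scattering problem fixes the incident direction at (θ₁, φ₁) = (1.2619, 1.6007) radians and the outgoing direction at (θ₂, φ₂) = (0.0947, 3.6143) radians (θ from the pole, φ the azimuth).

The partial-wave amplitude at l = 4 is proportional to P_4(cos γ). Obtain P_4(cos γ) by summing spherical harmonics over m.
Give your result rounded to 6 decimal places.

Expand P_4 via completeness: Σ_{m} conj(Y_{4,m}) at Ω₁ times Y_{4,m} at Ω₂ —
  m=-4: +0.361910+0.043497i × -0.000011-0.000034i = -0.000003-0.000013i  (running Σ = -0.000003-0.000013i)
  m=-3: +0.029476-0.327681i × -0.000160+0.001041i = +0.000336+0.000083i  (running Σ = +0.000334+0.000071i)
  m=-2: +0.106999+0.006407i × +0.010396-0.014398i = +0.001205-0.001474i  (running Σ = +0.001539-0.001403i)
  m=-1: +0.009640-0.322260i × -0.156120+0.079836i = +0.024223+0.051081i  (running Σ = +0.025762+0.049677i)
  m=0: +0.055679-0.000000i × +0.808746+0.000000i = +0.045030+0.000000i  (running Σ = +0.070792+0.049677i)
  m=1: -0.009640-0.322260i × +0.156120+0.079836i = +0.024223-0.051081i  (running Σ = +0.095015-0.001403i)
  m=2: +0.106999-0.006407i × +0.010396+0.014398i = +0.001205+0.001474i  (running Σ = +0.096219+0.000071i)
  m=3: -0.029476-0.327681i × +0.000160+0.001041i = +0.000336-0.000083i  (running Σ = +0.096556-0.000013i)
  m=4: +0.361910-0.043497i × -0.000011+0.000034i = -0.000003+0.000013i  (running Σ = +0.096553+0.000000i)
Σ over m = +0.096553+0.000000i; ×(4π/9) → +0.134814+0.000000i. Real part: 0.134814

0.134814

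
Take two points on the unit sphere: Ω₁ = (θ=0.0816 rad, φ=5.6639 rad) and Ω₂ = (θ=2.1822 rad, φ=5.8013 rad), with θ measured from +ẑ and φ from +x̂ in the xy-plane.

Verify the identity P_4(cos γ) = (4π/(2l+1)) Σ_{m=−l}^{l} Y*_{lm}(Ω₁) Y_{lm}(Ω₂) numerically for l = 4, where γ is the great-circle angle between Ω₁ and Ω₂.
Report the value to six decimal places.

Expand P_4 via completeness: Σ_{m} conj(Y_{4,m}) at Ω₁ times Y_{4,m} at Ω₂ —
  m=-4: Y*=(-0.000015, -0.000012)  Y=(-0.069479, 0.186426)  product (0.000003, -0.000002)
  m=-3: Y*=(-0.000191, -0.000648)  Y=(-0.049236, -0.391388)  product (-0.000244, 0.000107)
  m=-2: Y*=(0.004315, -0.012508)  Y=(0.167158, 0.240688)  product (0.003732, -0.001052)
  m=-1: Y*=(0.123727, -0.088196)  Y=(0.136655, 0.071472)  product (0.023211, -0.003209)
  m=+0: Y*=(0.818335, -0.000000)  Y=(-0.326350, 0.000000)  product (-0.267064, 0.000000)
  m=+1: Y*=(-0.123727, -0.088196)  Y=(-0.136655, 0.071472)  product (0.023211, 0.003209)
  m=+2: Y*=(0.004315, 0.012508)  Y=(0.167158, -0.240688)  product (0.003732, 0.001052)
  m=+3: Y*=(0.000191, -0.000648)  Y=(0.049236, -0.391388)  product (-0.000244, -0.000107)
  m=+4: Y*=(-0.000015, 0.000012)  Y=(-0.069479, -0.186426)  product (0.000003, 0.000002)
Total Σ_m = (-0.213659, -0.000000). Multiply by 1.396263: (-0.298324, -0.000000). P_4(cos γ) = -0.298324

-0.298324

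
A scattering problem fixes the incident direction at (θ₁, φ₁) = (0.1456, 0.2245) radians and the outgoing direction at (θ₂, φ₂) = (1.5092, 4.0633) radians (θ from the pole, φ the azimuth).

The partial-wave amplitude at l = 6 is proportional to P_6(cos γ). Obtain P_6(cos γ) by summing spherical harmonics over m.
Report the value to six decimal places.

Addition theorem: P_6(cos γ) = (4π/13) Σ_m Y*_{lm}(Ω₁) Y_{lm}(Ω₂), m = −6…6:
  [-6]  conj(Y_{6,-6})(Ω₁) = (0.000001, 0.000004) ; Y_{6,-6}(Ω₂) = (0.348505, 0.326586) ; Δ = (-0.000001, 0.000002)
  [-5]  conj(Y_{6,-5})(Ω₁) = (0.000046, 0.000096) ; Y_{6,-5}(Ω₂) = (0.010578, -0.101490) ; Δ = (0.000010, -0.000004)
  [-4]  conj(Y_{6,-4})(Ω₁) = (0.000962, 0.001208) ; Y_{6,-4}(Ω₂) = (0.290123, -0.175980) ; Δ = (0.000492, 0.000181)
  [-3]  conj(Y_{6,-3})(Ω₁) = (0.011952, 0.009537) ; Y_{6,-3}(Ω₂) = (-0.109689, -0.043363) ; Δ = (-0.000897, -0.001564)
  [-2]  conj(Y_{6,-2})(Ω₁) = (0.092671, 0.044651) ; Y_{6,-2}(Ω₂) = (-0.081445, -0.291313) ; Δ = (0.005460, -0.030633)
  [-1]  conj(Y_{6,-1})(Ω₁) = (0.418395, 0.095540) ; Y_{6,-1}(Ω₂) = (-0.074769, 0.098540) ; Δ = (-0.040697, 0.034085)
  [+0]  conj(Y_{6,0})(Ω₁) = (0.802812, -0.000000) ; Y_{6,0}(Ω₂) = (-0.292840, 0.000000) ; Δ = (-0.235095, 0.000000)
  [+1]  conj(Y_{6,1})(Ω₁) = (-0.418395, 0.095540) ; Y_{6,1}(Ω₂) = (0.074769, 0.098540) ; Δ = (-0.040697, -0.034085)
  [+2]  conj(Y_{6,2})(Ω₁) = (0.092671, -0.044651) ; Y_{6,2}(Ω₂) = (-0.081445, 0.291313) ; Δ = (0.005460, 0.030633)
  [+3]  conj(Y_{6,3})(Ω₁) = (-0.011952, 0.009537) ; Y_{6,3}(Ω₂) = (0.109689, -0.043363) ; Δ = (-0.000897, 0.001564)
  [+4]  conj(Y_{6,4})(Ω₁) = (0.000962, -0.001208) ; Y_{6,4}(Ω₂) = (0.290123, 0.175980) ; Δ = (0.000492, -0.000181)
  [+5]  conj(Y_{6,5})(Ω₁) = (-0.000046, 0.000096) ; Y_{6,5}(Ω₂) = (-0.010578, -0.101490) ; Δ = (0.000010, 0.000004)
  [+6]  conj(Y_{6,6})(Ω₁) = (0.000001, -0.000004) ; Y_{6,6}(Ω₂) = (0.348505, -0.326586) ; Δ = (-0.000001, -0.000002)
Total Σ_m = (-0.306363, -0.000000). Multiply by 0.966644: (-0.296144, -0.000000). P_6(cos γ) = -0.296144

-0.296144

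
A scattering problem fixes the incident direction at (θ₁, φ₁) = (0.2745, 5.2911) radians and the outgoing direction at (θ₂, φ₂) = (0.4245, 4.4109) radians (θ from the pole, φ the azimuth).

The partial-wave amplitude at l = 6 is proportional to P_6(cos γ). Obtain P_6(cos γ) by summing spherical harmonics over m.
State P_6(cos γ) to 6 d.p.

0.166658

Expand P_6 via completeness: Σ_{m} conj(Y_{6,m}) at Ω₁ times Y_{6,m} at Ω₂ —
  term(m=-6) = +0.000000-0.000000i   from Y*(Ω₁)=+0.000181+0.000062i, Y(Ω₂)=+0.000556-0.002292i
  term(m=-5) = -0.000013-0.000041i   from Y*(Ω₁)=+0.000579+0.002285i, Y(Ω₂)=-0.018036+0.001144i
  term(m=-4) = -0.001373-0.000547i   from Y*(Ω₁)=-0.011991+0.013026i, Y(Ω₂)=+0.029796+0.078012i
  term(m=-3) = -0.020039+0.010973i   from Y*(Ω₁)=-0.088586-0.014781i, Y(Ω₂)=+0.199969-0.157235i
  term(m=-2) = -0.027765+0.144678i   from Y*(Ω₁)=-0.121618-0.277257i, Y(Ω₂)=-0.400777-0.275942i
  term(m=-1) = +0.166525+0.201522i   from Y*(Ω₁)=+0.325296-0.497907i, Y(Ω₂)=-0.130521+0.419724i
  term(m=+0) = -0.062262+0.000000i   from Y*(Ω₁)=+0.356308-0.000000i, Y(Ω₂)=-0.174741+0.000000i
  term(m=+1) = +0.166525-0.201522i   from Y*(Ω₁)=-0.325296-0.497907i, Y(Ω₂)=+0.130521+0.419724i
  term(m=+2) = -0.027765-0.144678i   from Y*(Ω₁)=-0.121618+0.277257i, Y(Ω₂)=-0.400777+0.275942i
  term(m=+3) = -0.020039-0.010973i   from Y*(Ω₁)=+0.088586-0.014781i, Y(Ω₂)=-0.199969-0.157235i
  term(m=+4) = -0.001373+0.000547i   from Y*(Ω₁)=-0.011991-0.013026i, Y(Ω₂)=+0.029796-0.078012i
  term(m=+5) = -0.000013+0.000041i   from Y*(Ω₁)=-0.000579+0.002285i, Y(Ω₂)=+0.018036+0.001144i
  term(m=+6) = +0.000000+0.000000i   from Y*(Ω₁)=+0.000181-0.000062i, Y(Ω₂)=+0.000556+0.002292i
Total Σ_m = +0.172409+0.000000i. Multiply by 0.966644: +0.166658+0.000000i. P_6(cos γ) = 0.166658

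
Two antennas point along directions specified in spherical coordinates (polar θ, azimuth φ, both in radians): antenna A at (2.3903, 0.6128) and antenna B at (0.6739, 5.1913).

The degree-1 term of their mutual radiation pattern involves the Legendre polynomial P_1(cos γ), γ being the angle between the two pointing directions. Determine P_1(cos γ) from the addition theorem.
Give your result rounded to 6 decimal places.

Summing Y*_{l m}(θ₁,φ₁)·Y_{l m}(θ₂,φ₂) over m ∈ [−1, 1]; prefactor 4π/(2·1+1) = 4.188790:
  m=-1: (0.192918, 0.135639) × (0.099352, 0.191346) = (-0.006787, 0.050390)  (running Σ = (-0.006787, 0.050390))
  m=0: (-0.357074, -0.000000) × (0.381791, 0.000000) = (-0.136328, -0.000000)  (running Σ = (-0.143115, 0.050390))
  m=1: (-0.192918, 0.135639) × (-0.099352, 0.191346) = (-0.006787, -0.050390)  (running Σ = (-0.149902, 0.000000))
Total Σ_m = (-0.149902, 0.000000). Multiply by 4.188790: (-0.627909, 0.000000). P_1(cos γ) = -0.627909

-0.627909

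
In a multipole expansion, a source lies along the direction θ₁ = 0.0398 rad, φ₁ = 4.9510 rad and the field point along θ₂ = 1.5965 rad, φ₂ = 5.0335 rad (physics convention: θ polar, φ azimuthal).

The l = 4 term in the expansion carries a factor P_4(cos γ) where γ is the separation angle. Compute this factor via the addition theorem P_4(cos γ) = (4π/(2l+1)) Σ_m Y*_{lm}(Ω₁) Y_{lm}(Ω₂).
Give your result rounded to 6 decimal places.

Expand P_4 via completeness: Σ_{m} conj(Y_{4,m}) at Ω₁ times Y_{4,m} at Ω₂ —
  term(m=-4) = (0.000000, -0.000000)   from Y*(Ω₁)=(0.000001, 0.000001), Y(Ω₂)=(0.124830, -0.423952)
  term(m=-3) = (-0.000002, 0.000001)   from Y*(Ω₁)=(-0.000052, 0.000059), Y(Ω₂)=(0.026388, 0.018343)
  term(m=-2) = (-0.001041, 0.000173)   from Y*(Ω₁)=(-0.002817, -0.001457), Y(Ω₂)=(0.266460, -0.199313)
  term(m=-1) = (0.002722, -0.000225)   from Y*(Ω₁)=(0.017733, -0.072902), Y(Ω₂)=(0.011491, 0.034547)
  term(m=+0) = (0.264692, 0.000000)   from Y*(Ω₁)=(0.839594, -0.000000), Y(Ω₂)=(0.315262, 0.000000)
  term(m=+1) = (0.002722, 0.000225)   from Y*(Ω₁)=(-0.017733, -0.072902), Y(Ω₂)=(-0.011491, 0.034547)
  term(m=+2) = (-0.001041, -0.000173)   from Y*(Ω₁)=(-0.002817, 0.001457), Y(Ω₂)=(0.266460, 0.199313)
  term(m=+3) = (-0.000002, -0.000001)   from Y*(Ω₁)=(0.000052, 0.000059), Y(Ω₂)=(-0.026388, 0.018343)
  term(m=+4) = (0.000000, 0.000000)   from Y*(Ω₁)=(0.000001, -0.000001), Y(Ω₂)=(0.124830, 0.423952)
Total Σ_m = (0.268051, -0.000000). Multiply by 1.396263: (0.374269, -0.000000). P_4(cos γ) = 0.374269

0.374269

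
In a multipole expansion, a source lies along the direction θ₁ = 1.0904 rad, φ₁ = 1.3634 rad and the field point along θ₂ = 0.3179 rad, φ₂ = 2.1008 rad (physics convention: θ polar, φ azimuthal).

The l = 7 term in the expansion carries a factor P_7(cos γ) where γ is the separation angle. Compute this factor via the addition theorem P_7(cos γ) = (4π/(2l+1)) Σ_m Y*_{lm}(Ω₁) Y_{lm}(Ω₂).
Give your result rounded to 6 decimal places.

0.283327

Summing Y*_{l m}(θ₁,φ₁)·Y_{l m}(θ₂,φ₂) over m ∈ [−7, 7]; prefactor 4π/(2·7+1) = 0.837758:
  m=-7: (-0.214161, -0.025611) × (-0.000078, -0.000123) = (0.000014, 0.000028)  (running Σ = (0.000014, 0.000028))
  m=-6: (-0.134852, 0.398348) × (0.001656, -0.000064) = (-0.000198, 0.000668)  (running Σ = (-0.000184, 0.000697))
  m=-5: (0.307755, 0.181899) × (-0.005545, 0.010356) = (-0.003590, 0.002179)  (running Σ = (-0.003775, 0.002875))
  m=-4: (-0.031674, 0.034605) × (-0.030324, -0.049546) = (0.002675, 0.000520)  (running Σ = (-0.001099, 0.003395))
  m=-3: (0.205645, 0.286725) × (0.202242, -0.003886) = (0.042704, 0.057189)  (running Σ = (0.041605, 0.060584))
  m=-2: (0.102516, -0.045142) × (-0.228355, 0.407490) = (-0.005015, 0.052082)  (running Σ = (0.036590, 0.112666))
  m=-1: (0.063370, 0.301158) × (-0.292227, -0.498748) = (0.131683, -0.119612)  (running Σ = (0.168273, -0.006946))
  m=0: (0.152858, -0.000000) × (0.010797, 0.000000) = (0.001650, 0.000000)  (running Σ = (0.169924, -0.006946))
  m=1: (-0.063370, 0.301158) × (0.292227, -0.498748) = (0.131683, 0.119612)  (running Σ = (0.301607, 0.112666))
  m=2: (0.102516, 0.045142) × (-0.228355, -0.407490) = (-0.005015, -0.052082)  (running Σ = (0.296592, 0.060584))
  m=3: (-0.205645, 0.286725) × (-0.202242, -0.003886) = (0.042704, -0.057189)  (running Σ = (0.339296, 0.003395))
  m=4: (-0.031674, -0.034605) × (-0.030324, 0.049546) = (0.002675, -0.000520)  (running Σ = (0.341971, 0.002875))
  m=5: (-0.307755, 0.181899) × (0.005545, 0.010356) = (-0.003590, -0.002179)  (running Σ = (0.338381, 0.000697))
  m=6: (-0.134852, -0.398348) × (0.001656, 0.000064) = (-0.000198, -0.000668)  (running Σ = (0.338183, 0.000028))
  m=7: (0.214161, -0.025611) × (0.000078, -0.000123) = (0.000014, -0.000028)  (running Σ = (0.338197, 0.000000))
Σ over m = (0.338197, 0.000000); ×(4π/15) → (0.283327, 0.000000). Real part: 0.283327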